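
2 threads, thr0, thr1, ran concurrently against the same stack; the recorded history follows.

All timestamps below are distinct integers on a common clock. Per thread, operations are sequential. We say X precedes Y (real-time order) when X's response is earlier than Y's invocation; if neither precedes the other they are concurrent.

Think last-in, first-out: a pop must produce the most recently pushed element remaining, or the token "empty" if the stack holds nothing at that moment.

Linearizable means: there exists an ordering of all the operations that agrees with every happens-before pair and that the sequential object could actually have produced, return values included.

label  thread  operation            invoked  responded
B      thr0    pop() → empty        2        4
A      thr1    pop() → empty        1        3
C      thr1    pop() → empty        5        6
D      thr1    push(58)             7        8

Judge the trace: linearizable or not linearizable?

witness order: A, B, C, D
after step 1 (A pop() → empty): stack <>
after step 2 (B pop() → empty): stack <>
after step 3 (C pop() → empty): stack <>
after step 4 (D push(58)): stack <58>

linearizable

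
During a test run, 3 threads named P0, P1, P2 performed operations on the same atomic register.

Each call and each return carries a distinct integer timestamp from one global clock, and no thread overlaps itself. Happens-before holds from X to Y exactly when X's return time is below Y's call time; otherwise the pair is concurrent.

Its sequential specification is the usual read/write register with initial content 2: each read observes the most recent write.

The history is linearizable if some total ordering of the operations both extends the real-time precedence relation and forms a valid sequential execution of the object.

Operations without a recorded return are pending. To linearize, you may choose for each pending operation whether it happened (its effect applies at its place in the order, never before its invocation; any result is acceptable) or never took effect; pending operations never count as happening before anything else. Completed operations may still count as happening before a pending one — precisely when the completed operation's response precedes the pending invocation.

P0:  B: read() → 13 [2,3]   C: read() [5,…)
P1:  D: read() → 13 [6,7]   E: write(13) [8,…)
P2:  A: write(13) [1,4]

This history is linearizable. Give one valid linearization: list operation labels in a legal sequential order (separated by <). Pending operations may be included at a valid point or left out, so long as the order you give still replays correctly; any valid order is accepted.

A < B < C < D

1. A write(13), leaving value 13
2. B read() → 13, leaving value 13
3. C read() (pending, included), leaving value 13
4. D read() → 13, leaving value 13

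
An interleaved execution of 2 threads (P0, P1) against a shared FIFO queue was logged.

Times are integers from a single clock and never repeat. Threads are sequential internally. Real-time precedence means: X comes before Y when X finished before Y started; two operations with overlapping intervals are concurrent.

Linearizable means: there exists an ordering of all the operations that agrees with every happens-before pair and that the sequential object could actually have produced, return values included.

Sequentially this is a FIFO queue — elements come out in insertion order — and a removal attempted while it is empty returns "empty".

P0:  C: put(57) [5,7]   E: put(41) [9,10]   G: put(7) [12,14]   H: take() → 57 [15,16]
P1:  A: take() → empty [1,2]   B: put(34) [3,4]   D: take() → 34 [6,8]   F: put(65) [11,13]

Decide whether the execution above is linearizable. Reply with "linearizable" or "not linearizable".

linearizable

a witness: A, B, C, D, E, F, G, H
1. A take() → empty, leaving queue <>
2. B put(34), leaving queue <34>
3. C put(57), leaving queue <34,57>
4. D take() → 34, leaving queue <57>
5. E put(41), leaving queue <57,41>
6. F put(65), leaving queue <57,41,65>
7. G put(7), leaving queue <57,41,65,7>
8. H take() → 57, leaving queue <41,65,7>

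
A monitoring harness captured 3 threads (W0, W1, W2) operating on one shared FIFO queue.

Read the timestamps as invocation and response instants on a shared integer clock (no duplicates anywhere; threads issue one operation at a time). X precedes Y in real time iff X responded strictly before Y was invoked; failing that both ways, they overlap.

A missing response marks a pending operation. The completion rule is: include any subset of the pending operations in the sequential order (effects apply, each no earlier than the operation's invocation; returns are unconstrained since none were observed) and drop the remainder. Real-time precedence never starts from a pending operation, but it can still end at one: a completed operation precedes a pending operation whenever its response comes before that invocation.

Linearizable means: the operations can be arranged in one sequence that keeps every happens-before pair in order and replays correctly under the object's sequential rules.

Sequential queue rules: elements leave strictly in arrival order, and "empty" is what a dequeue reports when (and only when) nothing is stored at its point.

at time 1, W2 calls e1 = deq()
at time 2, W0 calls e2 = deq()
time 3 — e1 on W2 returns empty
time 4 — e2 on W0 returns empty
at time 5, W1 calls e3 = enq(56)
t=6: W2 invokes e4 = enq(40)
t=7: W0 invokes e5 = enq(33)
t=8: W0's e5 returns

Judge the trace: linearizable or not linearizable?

linearizable

a witness: e1, e2, e3, e4, e5
after step 1 (e1 deq() → empty): queue <>
after step 2 (e2 deq() → empty): queue <>
after step 3 (e3 enq(56) (pending, included)): queue <56>
after step 4 (e4 enq(40) (pending, included)): queue <56,40>
after step 5 (e5 enq(33)): queue <56,40,33>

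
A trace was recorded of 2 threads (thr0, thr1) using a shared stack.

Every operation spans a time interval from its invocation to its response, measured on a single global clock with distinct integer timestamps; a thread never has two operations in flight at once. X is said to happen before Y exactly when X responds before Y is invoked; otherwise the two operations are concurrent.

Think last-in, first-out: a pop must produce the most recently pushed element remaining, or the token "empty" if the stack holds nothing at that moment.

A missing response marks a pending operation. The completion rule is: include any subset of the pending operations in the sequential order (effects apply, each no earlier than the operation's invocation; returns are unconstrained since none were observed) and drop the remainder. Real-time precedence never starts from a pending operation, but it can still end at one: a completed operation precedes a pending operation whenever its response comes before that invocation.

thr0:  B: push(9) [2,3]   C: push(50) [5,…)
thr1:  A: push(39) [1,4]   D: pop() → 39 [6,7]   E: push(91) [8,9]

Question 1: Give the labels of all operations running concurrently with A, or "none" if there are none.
A runs from 1 to 4; window-overlapping ops are concurrent
B [2,3]: concurrent
C [5,…): after
D [6,7]: after
E [8,9]: after

B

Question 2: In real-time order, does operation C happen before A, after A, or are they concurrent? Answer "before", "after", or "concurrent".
C spans [5,…), A spans [1,4]
resp(A)=4 < inv(C)=5

after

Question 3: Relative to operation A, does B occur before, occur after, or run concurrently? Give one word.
B spans [2,3], A spans [1,4]
the intervals overlap in both directions

concurrent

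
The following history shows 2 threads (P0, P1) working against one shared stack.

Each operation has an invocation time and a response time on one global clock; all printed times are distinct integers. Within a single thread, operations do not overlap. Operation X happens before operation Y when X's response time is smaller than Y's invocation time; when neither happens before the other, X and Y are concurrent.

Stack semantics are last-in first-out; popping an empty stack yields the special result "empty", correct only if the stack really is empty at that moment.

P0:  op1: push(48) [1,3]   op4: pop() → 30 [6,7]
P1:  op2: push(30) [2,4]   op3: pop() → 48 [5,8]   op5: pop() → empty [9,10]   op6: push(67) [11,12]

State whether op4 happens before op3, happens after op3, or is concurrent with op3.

concurrent

op4 spans [6,7], op3 spans [5,8]
the intervals overlap in both directions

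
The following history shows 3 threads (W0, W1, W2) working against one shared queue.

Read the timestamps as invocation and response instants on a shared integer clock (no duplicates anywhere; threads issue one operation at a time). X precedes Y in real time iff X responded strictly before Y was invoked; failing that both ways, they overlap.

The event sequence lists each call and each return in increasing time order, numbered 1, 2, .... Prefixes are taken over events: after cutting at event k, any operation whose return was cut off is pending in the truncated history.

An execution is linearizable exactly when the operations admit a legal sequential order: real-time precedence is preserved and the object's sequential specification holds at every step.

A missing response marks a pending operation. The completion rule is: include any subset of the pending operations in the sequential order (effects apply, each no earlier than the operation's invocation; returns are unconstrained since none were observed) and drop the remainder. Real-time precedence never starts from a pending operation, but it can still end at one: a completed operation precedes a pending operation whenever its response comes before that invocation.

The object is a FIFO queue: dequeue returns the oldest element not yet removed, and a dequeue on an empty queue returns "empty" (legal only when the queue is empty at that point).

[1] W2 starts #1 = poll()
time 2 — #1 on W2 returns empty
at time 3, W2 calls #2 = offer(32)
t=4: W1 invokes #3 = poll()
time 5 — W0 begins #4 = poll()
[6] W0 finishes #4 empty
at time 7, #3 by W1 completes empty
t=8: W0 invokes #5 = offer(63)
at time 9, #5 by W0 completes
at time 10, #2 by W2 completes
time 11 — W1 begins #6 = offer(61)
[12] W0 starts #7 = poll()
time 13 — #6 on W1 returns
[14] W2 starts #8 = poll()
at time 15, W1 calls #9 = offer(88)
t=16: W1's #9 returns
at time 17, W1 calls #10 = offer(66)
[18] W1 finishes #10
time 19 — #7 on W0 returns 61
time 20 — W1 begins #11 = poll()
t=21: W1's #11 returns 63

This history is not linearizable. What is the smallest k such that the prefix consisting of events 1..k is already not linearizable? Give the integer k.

19

events 1..18 are linearizable, e.g. via #1, #3, #4, #2, #5, #6, #7, #8, #9, #10:
after step 1 (#1 poll() → empty): queue <>
after step 2 (#3 poll() → empty): queue <>
after step 3 (#4 poll() → empty): queue <>
after step 4 (#2 offer(32)): queue <32>
after step 5 (#5 offer(63)): queue <32,63>
after step 6 (#6 offer(61)): queue <32,63,61>
after step 7 (#7 poll() (pending, included)): queue <63,61>
after step 8 (#8 poll() (pending, included)): queue <61>
after step 9 (#9 offer(88)): queue <61,88>
after step 10 (#10 offer(66)): queue <61,88,66>
event 19 — #7's response, time 19 — after it, nothing linearizes
every completion of the 1 pending operation (#8) was checked; none linearizes
take #1, #2, #3, #4, #5, #6, #7, #9, #10 (pending dropped): step 3 already fails, because #3 poll() → empty cannot occur there
take #1, #2, #3, #4, #5, #6, #9, #7, #10 (pending dropped): step 3 already fails, because #3 poll() → empty cannot occur there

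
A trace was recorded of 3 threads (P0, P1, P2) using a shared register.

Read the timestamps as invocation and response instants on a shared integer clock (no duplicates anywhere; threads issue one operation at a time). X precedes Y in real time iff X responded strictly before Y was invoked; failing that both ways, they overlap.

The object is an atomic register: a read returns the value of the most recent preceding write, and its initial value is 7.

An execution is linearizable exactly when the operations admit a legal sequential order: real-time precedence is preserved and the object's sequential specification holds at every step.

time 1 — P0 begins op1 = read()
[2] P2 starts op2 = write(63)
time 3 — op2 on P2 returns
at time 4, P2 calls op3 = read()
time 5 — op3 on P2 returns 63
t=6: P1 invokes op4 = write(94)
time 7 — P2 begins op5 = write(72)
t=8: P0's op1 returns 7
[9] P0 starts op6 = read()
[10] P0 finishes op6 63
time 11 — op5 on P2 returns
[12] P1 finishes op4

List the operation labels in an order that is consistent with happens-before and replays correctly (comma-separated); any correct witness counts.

step 1: op1 read() → 7 — value 7
step 2: op2 write(63) — value 63
step 3: op3 read() → 63 — value 63
step 4: op6 read() → 63 — value 63
step 5: op4 write(94) — value 94
step 6: op5 write(72) — value 72

op1, op2, op3, op6, op4, op5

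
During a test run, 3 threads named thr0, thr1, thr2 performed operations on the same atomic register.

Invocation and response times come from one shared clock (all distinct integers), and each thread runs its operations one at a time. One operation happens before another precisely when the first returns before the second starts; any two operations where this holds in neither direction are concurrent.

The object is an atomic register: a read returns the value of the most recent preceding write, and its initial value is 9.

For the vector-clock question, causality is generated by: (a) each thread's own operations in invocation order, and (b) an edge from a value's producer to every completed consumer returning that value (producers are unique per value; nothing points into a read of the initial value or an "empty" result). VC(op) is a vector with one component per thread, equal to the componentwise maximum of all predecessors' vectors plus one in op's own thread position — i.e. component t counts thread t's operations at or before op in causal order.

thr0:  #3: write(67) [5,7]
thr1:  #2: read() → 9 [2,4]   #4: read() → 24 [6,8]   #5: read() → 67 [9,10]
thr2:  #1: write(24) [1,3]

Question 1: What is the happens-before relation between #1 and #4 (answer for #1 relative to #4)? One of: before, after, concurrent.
before

#1 spans [1,3], #4 spans [6,8]
resp(#1)=3 < inv(#4)=6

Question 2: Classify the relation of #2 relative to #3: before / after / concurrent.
before

#2 spans [2,4], #3 spans [5,7]
resp(#2)=4 < inv(#3)=5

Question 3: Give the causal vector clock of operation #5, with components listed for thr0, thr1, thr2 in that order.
(1, 3, 1)

root op #1, invoked 1: fresh clock plus thr2's own tick → (0, 0, 1)
root op #2, invoked 2: fresh clock plus thr1's own tick → (0, 1, 0)
root op #3, invoked 5: fresh clock plus thr0's own tick → (1, 0, 0)
invoked at 6, #4 merges VC(#1)=(0, 0, 1), VC(#2)=(0, 1, 0) and bumps thr1's slot → (0, 2, 1)
invoked at 9, #5 merges VC(#3)=(1, 0, 0), VC(#4)=(0, 2, 1) and bumps thr1's slot → (1, 3, 1)
target: VC(#5) = (1, 3, 1)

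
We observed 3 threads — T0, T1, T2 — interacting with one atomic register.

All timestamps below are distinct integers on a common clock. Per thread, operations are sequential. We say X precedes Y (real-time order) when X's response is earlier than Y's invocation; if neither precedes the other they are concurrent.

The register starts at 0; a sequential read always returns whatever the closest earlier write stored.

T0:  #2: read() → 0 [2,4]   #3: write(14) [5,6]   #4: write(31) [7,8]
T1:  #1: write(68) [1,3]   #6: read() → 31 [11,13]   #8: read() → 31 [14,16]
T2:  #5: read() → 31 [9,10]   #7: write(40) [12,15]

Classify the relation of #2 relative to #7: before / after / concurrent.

before

#2 spans [2,4], #7 spans [12,15]
resp(#2)=4 < inv(#7)=12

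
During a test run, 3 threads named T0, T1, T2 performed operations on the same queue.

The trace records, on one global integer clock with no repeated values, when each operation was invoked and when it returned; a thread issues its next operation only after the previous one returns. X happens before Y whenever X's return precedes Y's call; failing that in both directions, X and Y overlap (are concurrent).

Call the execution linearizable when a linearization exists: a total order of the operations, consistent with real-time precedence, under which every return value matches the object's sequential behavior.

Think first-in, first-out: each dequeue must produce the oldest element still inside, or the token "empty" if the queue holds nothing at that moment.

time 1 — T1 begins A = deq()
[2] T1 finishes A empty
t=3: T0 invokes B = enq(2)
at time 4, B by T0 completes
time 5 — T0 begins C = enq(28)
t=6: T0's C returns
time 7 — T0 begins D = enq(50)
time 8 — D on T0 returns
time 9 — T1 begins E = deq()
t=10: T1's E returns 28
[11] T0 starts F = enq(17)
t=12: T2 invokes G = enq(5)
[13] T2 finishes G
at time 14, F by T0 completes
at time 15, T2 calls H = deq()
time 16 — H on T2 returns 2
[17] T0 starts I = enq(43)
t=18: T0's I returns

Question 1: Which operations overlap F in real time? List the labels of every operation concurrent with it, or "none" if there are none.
G

concurrent with F ([11,14]): every op whose interval crosses 11..14
A [1,2]: before
B [3,4]: before
C [5,6]: before
D [7,8]: before
E [9,10]: before
G [12,13]: concurrent
H [15,16]: after
I [17,18]: after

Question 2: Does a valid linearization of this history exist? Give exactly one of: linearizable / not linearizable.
not linearizable

through event 9 a valid linearization exists; event 10 (E responding at time 10) ends that
a single order respects real time; the 5 completed queue operations fail replay along it
for example A, B, C, D, E fails at step 5: E deq() → 28 is not legal there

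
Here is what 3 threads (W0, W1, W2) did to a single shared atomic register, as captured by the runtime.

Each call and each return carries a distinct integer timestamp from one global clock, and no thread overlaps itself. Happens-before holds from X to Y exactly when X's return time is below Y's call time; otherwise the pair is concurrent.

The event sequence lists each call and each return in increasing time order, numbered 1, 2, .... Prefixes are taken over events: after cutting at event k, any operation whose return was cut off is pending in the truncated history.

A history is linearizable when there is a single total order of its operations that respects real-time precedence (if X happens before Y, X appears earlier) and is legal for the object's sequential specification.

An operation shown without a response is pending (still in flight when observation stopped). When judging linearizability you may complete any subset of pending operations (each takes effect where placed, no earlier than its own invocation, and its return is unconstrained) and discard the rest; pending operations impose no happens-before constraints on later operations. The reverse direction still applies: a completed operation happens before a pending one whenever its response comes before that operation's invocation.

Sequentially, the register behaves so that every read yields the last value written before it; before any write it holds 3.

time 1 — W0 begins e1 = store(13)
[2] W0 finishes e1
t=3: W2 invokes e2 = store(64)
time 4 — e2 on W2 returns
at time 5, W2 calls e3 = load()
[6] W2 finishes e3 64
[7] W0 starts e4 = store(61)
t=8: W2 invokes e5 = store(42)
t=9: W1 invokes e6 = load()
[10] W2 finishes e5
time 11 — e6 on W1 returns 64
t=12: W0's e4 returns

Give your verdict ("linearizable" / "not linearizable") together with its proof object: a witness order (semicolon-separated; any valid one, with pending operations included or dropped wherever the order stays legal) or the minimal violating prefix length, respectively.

1. e1 store(13), leaving value 13
2. e2 store(64), leaving value 64
3. e3 load() → 64, leaving value 64
4. e6 load() → 64, leaving value 64
5. e4 store(61), leaving value 61
6. e5 store(42), leaving value 42

linearizable — witness: e1; e2; e3; e6; e4; e5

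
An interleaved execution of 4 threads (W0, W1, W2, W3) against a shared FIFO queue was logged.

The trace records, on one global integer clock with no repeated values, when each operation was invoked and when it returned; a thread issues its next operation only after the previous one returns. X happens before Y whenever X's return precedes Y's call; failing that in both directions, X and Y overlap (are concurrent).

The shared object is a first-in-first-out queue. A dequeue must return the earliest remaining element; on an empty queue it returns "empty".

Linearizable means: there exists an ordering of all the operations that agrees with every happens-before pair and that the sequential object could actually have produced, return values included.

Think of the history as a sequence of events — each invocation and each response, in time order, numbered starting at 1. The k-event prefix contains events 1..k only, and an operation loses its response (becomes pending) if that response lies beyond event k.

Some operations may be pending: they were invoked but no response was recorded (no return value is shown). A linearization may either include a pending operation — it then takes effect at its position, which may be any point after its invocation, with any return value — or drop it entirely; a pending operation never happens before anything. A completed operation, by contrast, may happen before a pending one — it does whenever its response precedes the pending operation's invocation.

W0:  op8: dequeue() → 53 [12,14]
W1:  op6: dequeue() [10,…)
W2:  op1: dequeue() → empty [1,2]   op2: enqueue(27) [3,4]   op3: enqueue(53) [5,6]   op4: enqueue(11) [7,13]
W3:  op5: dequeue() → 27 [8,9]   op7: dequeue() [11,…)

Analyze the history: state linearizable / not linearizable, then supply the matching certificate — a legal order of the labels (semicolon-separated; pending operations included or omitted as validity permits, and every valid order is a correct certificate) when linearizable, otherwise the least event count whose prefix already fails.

after step 1 (op1 dequeue() → empty): queue <>
after step 2 (op2 enqueue(27)): queue <27>
after step 3 (op3 enqueue(53)): queue <27,53>
after step 4 (op4 enqueue(11)): queue <27,53,11>
after step 5 (op5 dequeue() → 27): queue <53,11>
after step 6 (op8 dequeue() → 53): queue <11>

linearizable — witness: op1; op2; op3; op4; op5; op8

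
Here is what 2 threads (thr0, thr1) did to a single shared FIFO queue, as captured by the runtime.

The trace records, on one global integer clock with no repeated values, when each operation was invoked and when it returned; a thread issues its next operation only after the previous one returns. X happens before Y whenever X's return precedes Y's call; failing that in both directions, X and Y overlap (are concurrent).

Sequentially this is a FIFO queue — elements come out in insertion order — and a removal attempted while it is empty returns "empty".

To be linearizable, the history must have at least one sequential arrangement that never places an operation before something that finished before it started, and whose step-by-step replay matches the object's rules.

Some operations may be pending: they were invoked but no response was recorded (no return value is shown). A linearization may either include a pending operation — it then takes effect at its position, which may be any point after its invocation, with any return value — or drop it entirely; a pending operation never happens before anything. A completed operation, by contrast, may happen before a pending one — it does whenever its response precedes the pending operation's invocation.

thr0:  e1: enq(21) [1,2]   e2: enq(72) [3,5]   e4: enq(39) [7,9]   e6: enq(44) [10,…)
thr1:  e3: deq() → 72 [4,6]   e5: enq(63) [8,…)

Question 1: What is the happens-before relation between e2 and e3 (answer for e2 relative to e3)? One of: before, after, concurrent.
concurrent

e2 spans [3,5], e3 spans [4,6]
the intervals overlap in both directions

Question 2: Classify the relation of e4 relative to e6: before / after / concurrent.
before

e4 spans [7,9], e6 spans [10,…)
resp(e4)=9 < inv(e6)=10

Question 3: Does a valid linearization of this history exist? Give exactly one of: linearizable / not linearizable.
not linearizable

the violation lands at event 6, e3's response at time 6: events 1..5 linearize, events 1..6 do not
all 2 real-time-respecting orders fail — 3 completed FIFO queue operations, no legal replay
for example e1, e2, e3 fails at step 3: e3 deq() → 72 is not legal there
for example e1, e3, e2 fails at step 2: e3 deq() → 72 is not legal there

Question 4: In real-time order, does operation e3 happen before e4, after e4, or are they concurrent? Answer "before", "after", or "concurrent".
before

e3 spans [4,6], e4 spans [7,9]
resp(e3)=6 < inv(e4)=7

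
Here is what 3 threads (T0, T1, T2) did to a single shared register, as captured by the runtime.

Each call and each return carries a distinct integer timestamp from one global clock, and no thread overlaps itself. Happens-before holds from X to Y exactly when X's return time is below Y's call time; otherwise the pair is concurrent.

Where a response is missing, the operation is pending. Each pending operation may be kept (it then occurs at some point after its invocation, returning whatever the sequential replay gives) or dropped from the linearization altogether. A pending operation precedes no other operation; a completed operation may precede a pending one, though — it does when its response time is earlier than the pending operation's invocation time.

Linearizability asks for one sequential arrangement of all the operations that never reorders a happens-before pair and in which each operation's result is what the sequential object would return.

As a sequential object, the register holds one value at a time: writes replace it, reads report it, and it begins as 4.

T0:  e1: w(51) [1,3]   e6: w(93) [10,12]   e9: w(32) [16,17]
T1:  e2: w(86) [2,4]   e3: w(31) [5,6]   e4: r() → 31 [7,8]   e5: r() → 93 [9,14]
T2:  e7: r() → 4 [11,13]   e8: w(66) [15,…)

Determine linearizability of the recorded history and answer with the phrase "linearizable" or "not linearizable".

cut after 12 events: linearizable; cut after 13 events (e7 responds, time 13): not linearizable
no legal order exists: 4 real-time-consistent candidates over 6 completed register operations, all rejected
no completion choice of the 1 pending operation (e5) rescues it — every subset was tried
take e1, e2, e3, e4, e6, e7 (pending dropped): step 6 already fails, because e7 r() → 4 cannot occur there
take e1, e2, e3, e4, e7, e6 (pending dropped): step 5 already fails, because e7 r() → 4 cannot occur there

not linearizable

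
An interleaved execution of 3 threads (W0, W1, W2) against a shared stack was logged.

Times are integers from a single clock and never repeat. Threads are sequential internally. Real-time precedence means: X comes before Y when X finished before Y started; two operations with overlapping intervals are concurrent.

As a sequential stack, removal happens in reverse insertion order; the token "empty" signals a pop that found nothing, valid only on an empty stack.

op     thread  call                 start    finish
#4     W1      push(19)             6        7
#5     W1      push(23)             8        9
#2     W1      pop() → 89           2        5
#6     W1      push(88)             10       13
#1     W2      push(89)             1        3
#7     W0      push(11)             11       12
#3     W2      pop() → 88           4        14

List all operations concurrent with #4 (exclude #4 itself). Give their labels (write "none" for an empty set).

#3

#4 runs from 6 to 7; window-overlapping ops are concurrent
#1 [1,3]: before
#2 [2,5]: before
#3 [4,14]: concurrent
#5 [8,9]: after
#6 [10,13]: after
#7 [11,12]: after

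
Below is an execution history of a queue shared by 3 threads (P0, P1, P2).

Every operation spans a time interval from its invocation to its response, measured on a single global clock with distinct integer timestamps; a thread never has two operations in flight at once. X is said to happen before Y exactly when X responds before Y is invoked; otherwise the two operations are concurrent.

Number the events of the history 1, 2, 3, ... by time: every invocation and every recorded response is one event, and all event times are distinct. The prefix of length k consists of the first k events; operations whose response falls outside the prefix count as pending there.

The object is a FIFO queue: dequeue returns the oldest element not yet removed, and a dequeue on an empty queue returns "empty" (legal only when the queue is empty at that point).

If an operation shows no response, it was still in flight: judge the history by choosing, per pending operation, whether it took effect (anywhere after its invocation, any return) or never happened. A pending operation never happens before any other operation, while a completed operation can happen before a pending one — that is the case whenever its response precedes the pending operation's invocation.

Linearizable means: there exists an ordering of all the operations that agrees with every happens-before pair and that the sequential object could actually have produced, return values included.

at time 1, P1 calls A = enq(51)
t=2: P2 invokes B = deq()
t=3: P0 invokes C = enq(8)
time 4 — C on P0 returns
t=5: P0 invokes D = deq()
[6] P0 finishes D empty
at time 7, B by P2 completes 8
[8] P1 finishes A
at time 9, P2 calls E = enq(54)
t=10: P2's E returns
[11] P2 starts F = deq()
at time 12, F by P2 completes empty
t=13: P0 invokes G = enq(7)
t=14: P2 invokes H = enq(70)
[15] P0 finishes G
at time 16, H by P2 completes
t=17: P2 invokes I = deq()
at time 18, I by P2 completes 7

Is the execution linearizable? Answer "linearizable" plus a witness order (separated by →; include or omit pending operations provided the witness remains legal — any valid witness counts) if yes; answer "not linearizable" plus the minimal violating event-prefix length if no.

events 1..11 are fine; event 12 — the response of F at time 12 — makes the prefix non-linearizable
all 12 real-time-respecting orders fail — 6 completed queue operations, no legal replay
take A, B, C, D, E, F: step 2 already fails, because B deq() → 8 cannot occur there
take A, C, B, D, E, F: step 3 already fails, because B deq() → 8 cannot occur there

not linearizable — minimal violating prefix: 12 events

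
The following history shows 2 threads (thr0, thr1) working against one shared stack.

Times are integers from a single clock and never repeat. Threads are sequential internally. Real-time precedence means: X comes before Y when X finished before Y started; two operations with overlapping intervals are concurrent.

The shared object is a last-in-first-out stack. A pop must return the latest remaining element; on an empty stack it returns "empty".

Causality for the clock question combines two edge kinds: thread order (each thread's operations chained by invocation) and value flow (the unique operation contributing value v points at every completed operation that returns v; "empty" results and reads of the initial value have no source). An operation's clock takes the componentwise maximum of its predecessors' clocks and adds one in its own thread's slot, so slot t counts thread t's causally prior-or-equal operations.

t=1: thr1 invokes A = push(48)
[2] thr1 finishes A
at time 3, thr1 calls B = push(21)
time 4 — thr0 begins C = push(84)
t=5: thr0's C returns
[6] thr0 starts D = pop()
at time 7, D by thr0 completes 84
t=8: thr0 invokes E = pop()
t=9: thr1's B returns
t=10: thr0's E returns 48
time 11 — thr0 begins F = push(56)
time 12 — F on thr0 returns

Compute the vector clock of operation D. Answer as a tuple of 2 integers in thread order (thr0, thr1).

A (invocation 1): nothing precedes it; thr1's component alone gives (0, 1)
C (invocation 4): nothing precedes it; thr0's component alone gives (1, 0)
merge at B (invoked 3): VC(A)=(0, 1), own-thread bump on thr1 → (0, 2)
merge at D (invoked 6): VC(C)=(1, 0), own-thread bump on thr0 → (2, 0)
merge at E (invoked 8): VC(A)=(0, 1), VC(D)=(2, 0), own-thread bump on thr0 → (3, 1)
merge at F (invoked 11): VC(E)=(3, 1), own-thread bump on thr0 → (4, 1)
target: VC(D) = (2, 0)

(2, 0)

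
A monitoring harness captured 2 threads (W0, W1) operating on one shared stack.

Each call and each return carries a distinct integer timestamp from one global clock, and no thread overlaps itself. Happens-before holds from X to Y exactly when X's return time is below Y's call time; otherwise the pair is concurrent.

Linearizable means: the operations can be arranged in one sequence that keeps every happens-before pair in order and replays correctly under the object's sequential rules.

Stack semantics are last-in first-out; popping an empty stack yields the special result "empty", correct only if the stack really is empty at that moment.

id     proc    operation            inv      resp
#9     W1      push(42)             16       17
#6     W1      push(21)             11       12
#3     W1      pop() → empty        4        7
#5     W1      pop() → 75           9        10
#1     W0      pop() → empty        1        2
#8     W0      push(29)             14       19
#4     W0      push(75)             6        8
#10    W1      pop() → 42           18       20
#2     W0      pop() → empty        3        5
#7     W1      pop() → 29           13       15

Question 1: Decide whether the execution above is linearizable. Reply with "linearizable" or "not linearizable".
linearizable

one valid linearization: #1, #2, #3, #4, #5, #6, #8, #7, #9, #10
1. #1 pop() → empty, leaving stack <>
2. #2 pop() → empty, leaving stack <>
3. #3 pop() → empty, leaving stack <>
4. #4 push(75), leaving stack <75>
5. #5 pop() → 75, leaving stack <>
6. #6 push(21), leaving stack <21>
7. #8 push(29), leaving stack <21,29>
8. #7 pop() → 29, leaving stack <21>
9. #9 push(42), leaving stack <21,42>
10. #10 pop() → 42, leaving stack <21>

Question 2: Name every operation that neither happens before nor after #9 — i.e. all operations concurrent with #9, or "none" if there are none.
#8

#9 runs from 16 to 17; window-overlapping ops are concurrent
#1 [1,2]: before
#2 [3,5]: before
#3 [4,7]: before
#4 [6,8]: before
#5 [9,10]: before
#6 [11,12]: before
#7 [13,15]: before
#8 [14,19]: concurrent
#10 [18,20]: after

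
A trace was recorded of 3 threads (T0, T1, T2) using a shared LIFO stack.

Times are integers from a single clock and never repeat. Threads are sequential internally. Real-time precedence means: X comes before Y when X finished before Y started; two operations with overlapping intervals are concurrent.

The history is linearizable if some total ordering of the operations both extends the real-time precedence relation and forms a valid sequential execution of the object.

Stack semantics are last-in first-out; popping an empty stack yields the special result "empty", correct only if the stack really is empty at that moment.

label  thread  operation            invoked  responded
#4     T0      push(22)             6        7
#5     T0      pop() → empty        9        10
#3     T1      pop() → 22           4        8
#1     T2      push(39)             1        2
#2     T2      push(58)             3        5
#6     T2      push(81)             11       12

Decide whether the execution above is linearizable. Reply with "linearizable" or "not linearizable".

prefix check: 1..9 passes, 1..10 fails once #5's time-10 response joins
checked exhaustively: 3 real-time-consistent orders of 5 completed operations, zero legal LIFO stack replays
sample order #1, #2, #3, #4, #5 stalls at step 3 — #3 pop() → 22 has no legal effect
sample order #1, #2, #4, #3, #5 stalls at step 5 — #5 pop() → empty has no legal effect

not linearizable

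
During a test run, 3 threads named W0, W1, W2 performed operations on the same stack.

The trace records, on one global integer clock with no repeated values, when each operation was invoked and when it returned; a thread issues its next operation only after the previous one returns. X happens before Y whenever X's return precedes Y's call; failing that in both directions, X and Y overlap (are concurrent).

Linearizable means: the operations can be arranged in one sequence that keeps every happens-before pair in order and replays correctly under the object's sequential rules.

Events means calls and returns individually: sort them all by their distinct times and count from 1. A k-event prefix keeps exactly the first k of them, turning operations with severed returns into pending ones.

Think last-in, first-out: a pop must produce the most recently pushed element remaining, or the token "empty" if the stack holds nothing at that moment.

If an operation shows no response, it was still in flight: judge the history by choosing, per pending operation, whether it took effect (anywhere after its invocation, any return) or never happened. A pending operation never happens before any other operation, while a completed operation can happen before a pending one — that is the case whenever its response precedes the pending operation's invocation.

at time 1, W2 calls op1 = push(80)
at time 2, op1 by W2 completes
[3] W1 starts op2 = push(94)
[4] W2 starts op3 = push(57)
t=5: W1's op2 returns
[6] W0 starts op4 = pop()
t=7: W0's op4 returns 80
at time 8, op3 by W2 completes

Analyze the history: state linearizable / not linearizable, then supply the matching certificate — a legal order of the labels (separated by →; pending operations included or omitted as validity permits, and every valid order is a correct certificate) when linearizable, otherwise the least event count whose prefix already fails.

not linearizable — minimal violating prefix: 7 events

through event 6 a valid linearization exists; event 7 (op4 responding at time 7) ends that
one real-time candidate order over the 3 completed operations — the stack replay rejects it
no completion choice of the 1 pending operation (op3) rescues it — every subset was tried
e.g. op1, op2, op4 (pending dropped): illegal at step 3, since op4 pop() → 80 cannot apply there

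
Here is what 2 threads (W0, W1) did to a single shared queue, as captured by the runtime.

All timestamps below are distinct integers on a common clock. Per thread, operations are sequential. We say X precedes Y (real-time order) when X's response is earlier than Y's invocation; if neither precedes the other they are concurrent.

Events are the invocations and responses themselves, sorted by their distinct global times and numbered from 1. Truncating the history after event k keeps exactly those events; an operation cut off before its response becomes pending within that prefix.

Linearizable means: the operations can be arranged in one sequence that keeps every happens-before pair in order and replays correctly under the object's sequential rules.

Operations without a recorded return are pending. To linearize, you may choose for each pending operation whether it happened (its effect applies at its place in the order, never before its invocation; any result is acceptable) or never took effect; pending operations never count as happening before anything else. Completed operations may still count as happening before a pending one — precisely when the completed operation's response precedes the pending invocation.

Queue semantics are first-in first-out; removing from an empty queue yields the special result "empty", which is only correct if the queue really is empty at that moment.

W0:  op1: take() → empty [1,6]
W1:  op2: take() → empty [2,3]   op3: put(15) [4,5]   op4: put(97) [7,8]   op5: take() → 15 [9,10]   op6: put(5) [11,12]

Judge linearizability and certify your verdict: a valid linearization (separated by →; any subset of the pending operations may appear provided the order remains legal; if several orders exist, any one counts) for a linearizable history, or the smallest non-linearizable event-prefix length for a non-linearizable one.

step 1: op1 take() → empty — queue <>
step 2: op2 take() → empty — queue <>
step 3: op3 put(15) — queue <15>
step 4: op4 put(97) — queue <15,97>
step 5: op5 take() → 15 — queue <97>
step 6: op6 put(5) — queue <97,5>

linearizable — witness: op1 → op2 → op3 → op4 → op5 → op6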